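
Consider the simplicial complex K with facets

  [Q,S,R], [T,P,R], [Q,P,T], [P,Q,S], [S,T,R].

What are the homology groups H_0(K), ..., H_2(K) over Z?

K has 5 vertices, 10 edges, 5 triangles.
rank ∂_0 = 0, rank ∂_1 = 4 ⇒ b_0 = 5 − 0 − 4 = 1; all invariant factors of ∂_1 are 1 so no torsion. So H_0 ≅ Z.
rank ∂_1 = 4, rank ∂_2 = 5 ⇒ b_1 = 10 − 4 − 5 = 1; all invariant factors of ∂_2 are 1 so no torsion. So H_1 ≅ Z.
rank ∂_2 = 5, rank ∂_3 = 0 ⇒ b_2 = 5 − 5 − 0 = 0. So H_2 ≅ 0.

H_0 ≅ Z,  H_1 ≅ Z,  H_2 = 0.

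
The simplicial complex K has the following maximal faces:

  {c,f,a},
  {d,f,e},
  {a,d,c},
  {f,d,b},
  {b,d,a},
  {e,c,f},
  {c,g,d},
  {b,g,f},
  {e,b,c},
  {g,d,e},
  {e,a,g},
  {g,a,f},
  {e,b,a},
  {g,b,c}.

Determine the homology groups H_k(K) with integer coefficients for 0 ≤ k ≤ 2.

Fix the vertex order a < b < c < d < e < f < g and write every simplex with vertices in increasing order. Then dim K = 2 and the simplices of K are:

  0-simplices (7): a, b, c, d, e, f, g
  1-simplices (21): ab, ac, ad, ae, af, ag, bc, bd, be, bf, bg, cd, ce, cf, cg, de, df, dg, ef, eg, fg
  2-simplices (14): abd, abe, acd, acf, aeg, afg, bce, bcg, bdf, bfg, cdg, cef, def, deg

so the chain groups are C_0 ≅ Z^7, C_1 ≅ Z^21, C_2 ≅ Z^14.

The boundary map ∂_1: C_1 → C_0 maps an edge to its endpoints' difference, ∂[p,q] = q − p. For instance
  ∂ab = b − a.
As a 7×21 matrix over Z this has rank 6, with invariant factors (1,1,1,1,1,1).

The boundary map ∂_2: C_2 → C_1 acts by ∂[p,q,r] = [q,r] − [p,r] + [p,q]. For instance
  ∂def = ef − df + de,
  ∂aeg = eg − ag + ae.
The 21×14 boundary matrix has rank 13 and Smith normal form diag(1,1,1,1,1,1,1,1,1,1,1,1,1).

From H_k ≅ ker(∂_k) / im(∂_{k+1}) we obtain:

  H_0: rank C_0 − rank ∂_1 = 7 − 6 = 1, and the invariant factors of ∂_1 are all 1, so H_0 ≅ Z.
  H_1: rank ker ∂_1 − rank ∂_2 = (21 − 6) − 13 = 2, and the invariant factors of ∂_2 are all 1, so H_1 ≅ Z^2.
  H_2: rank ker ∂_2 − rank ∂_3 = (14 − 13) − 0 = 1, and there is no ∂_3, so H_2 ≅ Z.

H_0 ≅ Z,  H_1 ≅ Z^2,  H_2 ≅ Z.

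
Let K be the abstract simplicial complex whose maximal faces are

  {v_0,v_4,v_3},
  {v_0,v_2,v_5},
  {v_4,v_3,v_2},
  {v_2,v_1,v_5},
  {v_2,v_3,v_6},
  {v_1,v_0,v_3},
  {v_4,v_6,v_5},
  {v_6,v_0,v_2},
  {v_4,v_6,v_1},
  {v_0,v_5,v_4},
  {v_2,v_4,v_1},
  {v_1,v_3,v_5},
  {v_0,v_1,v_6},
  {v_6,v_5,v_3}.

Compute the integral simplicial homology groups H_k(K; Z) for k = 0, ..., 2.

H_0 = Z,  H_1 = Z^2,  H_2 = Z.

Take the total order v_0 < v_1 < v_2 < v_3 < v_4 < v_5 < v_6 on the vertex set. Then K (dimension 2) consists of the simplices:

  0-simplices (7): [v_0], [v_1], [v_2], [v_3], [v_4], [v_5], [v_6]
  1-simplices (21): (21 of them)
  2-simplices (14): (14 of them)

so the chain groups are C_0 ≅ Z^7, C_1 ≅ Z^21, C_2 ≅ Z^14.

∂_1: C_1 → C_0 sends each edge [p,q] (with p < q) to q − p. For instance
  ∂[v_4,v_6] = [v_6] − [v_4].
The resulting 7×21 matrix has rank 6, and its Smith normal form has invariant factors (1,1,1,1,1,1).

The boundary map ∂_2: C_2 → C_1 sends each 2-simplex [p,q,r] to [q,r] − [p,r] + [p,q]. For instance
  ∂[v_0,v_1,v_3] = [v_1,v_3] − [v_0,v_3] + [v_0,v_1],
  ∂[v_0,v_3,v_4] = [v_3,v_4] − [v_0,v_4] + [v_0,v_3].
As a 21×14 matrix over Z this has rank 13, with invariant factors (1,1,1,1,1,1,1,1,1,1,1,1,1).

Reading off H_k = ker ∂_k / im ∂_{k+1}:

  H_0: rank C_0 − rank ∂_1 = 7 − 6 = 1, and the invariant factors of ∂_1 are all 1, so H_0 ≅ Z.
  H_1: rank ker ∂_1 − rank ∂_2 = (21 − 6) − 13 = 2, and the invariant factors of ∂_2 are all 1, so H_1 ≅ Z^2.
  H_2: rank ker ∂_2 − rank ∂_3 = (14 − 13) − 0 = 1, and there is no ∂_3, so H_2 ≅ Z.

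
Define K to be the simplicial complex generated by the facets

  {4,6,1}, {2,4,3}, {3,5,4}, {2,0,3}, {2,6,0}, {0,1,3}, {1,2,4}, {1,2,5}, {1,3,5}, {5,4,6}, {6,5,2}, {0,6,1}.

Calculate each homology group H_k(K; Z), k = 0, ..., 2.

Take the total order 0 < 1 < 2 < 3 < 4 < 5 < 6 on the vertex set. Then K (dimension 2) consists of the simplices:

  0-simplices (7): [0], [1], [2], [3], [4], [5], [6]
  1-simplices (18): [0,1], [0,2], [0,3], [0,6], [1,2], [1,3], [1,4], [1,5], [1,6], [2,3], [2,4], [2,5], [2,6], [3,4], [3,5], [4,5], [4,6], [5,6]
  2-simplices (12): [0,1,3], [0,1,6], [0,2,3], [0,2,6], [1,2,4], [1,2,5], [1,3,5], [1,4,6], [2,3,4], [2,5,6], [3,4,5], [4,5,6]

so the chain groups are C_0 ≅ Z^7, C_1 ≅ Z^18, C_2 ≅ Z^12.

Boundary ∂_1: C_1 → C_0 maps an edge to its endpoints' difference, ∂[p,q] = q − p. For instance
  ∂[1,2] = [2] − [1].
The 7×18 boundary matrix has rank 6 and Smith normal form diag(1,1,1,1,1,1).

∂_2: C_2 → C_1 acts by ∂[p,q,r] = [q,r] − [p,r] + [p,q]. For instance
  ∂[0,2,3] = [2,3] − [0,3] + [0,2],
  ∂[1,3,5] = [3,5] − [1,5] + [1,3].
As a 18×12 matrix over Z this has rank 12, with invariant factors (1,1,1,1,1,1,1,1,1,1,1,2).

From H_k ≅ ker(∂_k) / im(∂_{k+1}) we obtain:

  H_0: rank C_0 − rank ∂_1 = 7 − 6 = 1, and the invariant factors of ∂_1 are all 1, so H_0 = Z.
  H_1: rank ker ∂_1 − rank ∂_2 = (18 − 6) − 12 = 0, and ∂_2 has invariant factor 2 > 1, so H_1 = Z/2.
  H_2: rank ker ∂_2 − rank ∂_3 = (12 − 12) − 0 = 0, and there is no ∂_3, so H_2 = 0.

As a check, the Euler characteristic is 7 − 18 + 12 = 1, which agrees with 1 − 0 + 0 = 1.

H_0 ≅ Z,  H_1 ≅ Z/2,  H_2 = 0.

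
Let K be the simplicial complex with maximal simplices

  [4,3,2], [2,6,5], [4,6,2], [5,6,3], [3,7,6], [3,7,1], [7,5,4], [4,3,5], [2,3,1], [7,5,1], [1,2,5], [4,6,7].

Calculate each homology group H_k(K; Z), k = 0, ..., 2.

H_0 = Z,  H_1 = Z/2,  H_2 = 0.

Take the total order 1 < 2 < 3 < 4 < 5 < 6 < 7 on the vertex set. Then K (dimension 2) consists of the simplices:

  0-simplices (7): [1], [2], [3], [4], [5], [6], [7]
  1-simplices (18): [1,2], [1,3], [1,5], [1,7], [2,3], [2,4], [2,5], [2,6], [3,4], [3,5], [3,6], [3,7], [4,5], [4,6], [4,7], [5,6], [5,7], [6,7]
  2-simplices (12): [1,2,3], [1,2,5], [1,3,7], [1,5,7], [2,3,4], [2,4,6], [2,5,6], [3,4,5], [3,5,6], [3,6,7], [4,5,7], [4,6,7]

giving chain groups C_0 ≅ Z^7, C_1 ≅ Z^18, C_2 ≅ Z^12.

The boundary map ∂_1: C_1 → C_0 sends each edge [p,q] (with p < q) to q − p. For instance
  ∂[5,6] = [6] − [5].
The resulting 7×18 matrix has rank 6, and its Smith normal form has invariant factors (1,1,1,1,1,1).

Boundary ∂_2: C_2 → C_1 sends each 2-simplex [p,q,r] to [q,r] − [p,r] + [p,q]. For instance
  ∂[2,3,4] = [3,4] − [2,4] + [2,3],
  ∂[1,3,7] = [3,7] − [1,7] + [1,3].
As a 18×12 matrix over Z this has rank 12, with invariant factors (1,1,1,1,1,1,1,1,1,1,1,2).

Computing H_k = (kernel of ∂_k) / (image of ∂_{k+1}):

  H_0: rank C_0 − rank ∂_1 = 7 − 6 = 1, and the invariant factors of ∂_1 are all 1, so H_0 ≅ Z.
  H_1: rank ker ∂_1 − rank ∂_2 = (18 − 6) − 12 = 0, and ∂_2 has invariant factor 2 > 1, so H_1 ≅ Z/2.
  H_2: rank ker ∂_2 − rank ∂_3 = (12 − 12) − 0 = 0, and there is no ∂_3, so H_2 ≅ 0.

(K is a triangulation of the real projective plane RP^2.)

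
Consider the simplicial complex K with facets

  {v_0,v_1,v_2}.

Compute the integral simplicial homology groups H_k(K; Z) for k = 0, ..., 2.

Order the vertices as v_0 < v_1 < v_2. Listing each simplex with vertices in this order, K has dimension 2 with simplices:

  0-simplices (3): [v_0], [v_1], [v_2]
  1-simplices (3): [v_0,v_1], [v_0,v_2], [v_1,v_2]
  2-simplices (1): [v_0,v_1,v_2]

giving chain groups C_0 ≅ Z^3, C_1 ≅ Z^3, C_2 ≅ Z^1.

The boundary map ∂_1: C_1 → C_0 is given by ∂[p,q] = [q] − [p]. For instance
  ∂[v_1,v_2] = [v_2] − [v_1].
This gives a 3×3 integer matrix of rank 2; reducing to Smith normal form yields diagonal entries (1,1).

Boundary ∂_2: C_2 → C_1 acts by ∂[p,q,r] = [q,r] − [p,r] + [p,q]. For instance
  ∂[v_0,v_1,v_2] = [v_1,v_2] − [v_0,v_2] + [v_0,v_1].
As a 3×1 matrix over Z this has rank 1, with invariant factors (1).

From H_k ≅ ker(∂_k) / im(∂_{k+1}) we obtain:

  H_0: rank C_0 − rank ∂_1 = 3 − 2 = 1, and the invariant factors of ∂_1 are all 1, so H_0 = Z.
  H_1: rank ker ∂_1 − rank ∂_2 = (3 − 2) − 1 = 0, and the invariant factors of ∂_2 are all 1, so H_1 = 0.
  H_2: rank ker ∂_2 − rank ∂_3 = (1 − 1) − 0 = 0, and there is no ∂_3, so H_2 = 0.

(K is a triangulation of the 2-simplex.)

H_0 ≅ Z,  H_1 = 0,  H_2 = 0.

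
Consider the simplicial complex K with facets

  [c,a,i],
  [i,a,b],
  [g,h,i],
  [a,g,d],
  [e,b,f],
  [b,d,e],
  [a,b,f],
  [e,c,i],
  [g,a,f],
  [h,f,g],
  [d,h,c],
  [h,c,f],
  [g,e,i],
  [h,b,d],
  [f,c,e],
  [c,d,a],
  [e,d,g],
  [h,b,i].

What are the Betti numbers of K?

We work with the vertex ordering a < b < c < d < e < f < g < h < i. The simplices of K, each written with vertices in increasing order, are:

  0-simplices (9): a, b, c, d, e, f, g, h, i
  1-simplices (27): ab, ac, ad, af, ag, ai, bd, be, bf, bh, bi, cd, ce, cf, ch, ci, de, dg, dh, ef, eg, ei, fg, fh, gh, gi, hi
  2-simplices (18): abf, abi, acd, aci, adg, afg, bde, bdh, bef, bhi, cdh, cef, cei, cfh, deg, egi, fgh, ghi

giving chain groups C_0 ≅ Z^9, C_1 ≅ Z^27, C_2 ≅ Z^18.

The boundary map ∂_1: C_1 → C_0 maps an edge to its endpoints' difference, ∂[p,q] = q − p. For instance
  ∂be = e − b.
As a 9×27 matrix over Z this has rank 8, with invariant factors (1,1,1,1,1,1,1,1).

Boundary ∂_2: C_2 → C_1 maps a triangle to the signed sum of its edges. For instance
  ∂afg = fg − ag + af,
  ∂egi = gi − ei + eg.
The 27×18 boundary matrix has rank 17 and Smith normal form diag(1,1,1,1,1,1,1,1,1,1,1,1,1,1,1,1,1).

From H_k ≅ ker(∂_k) / im(∂_{k+1}) we obtain:

  H_0: rank C_0 − rank ∂_1 = 9 − 8 = 1, and the invariant factors of ∂_1 are all 1, so H_0 = Z.
  H_1: rank ker ∂_1 − rank ∂_2 = (27 − 8) − 17 = 2, and the invariant factors of ∂_2 are all 1, so H_1 = Z^2.
  H_2: rank ker ∂_2 − rank ∂_3 = (18 − 17) − 0 = 1, and there is no ∂_3, so H_2 = Z.

Hence the Betti numbers are b_0 = 1, b_1 = 2, b_2 = 1.

b_0 = 1, b_1 = 2, b_2 = 1.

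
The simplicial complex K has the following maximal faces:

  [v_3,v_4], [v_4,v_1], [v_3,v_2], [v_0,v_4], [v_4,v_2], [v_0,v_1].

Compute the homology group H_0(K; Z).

Order the vertices as v_0 < v_1 < v_2 < v_3 < v_4. Listing each simplex with vertices in this order, K has dimension 1 with simplices:

  0-simplices (5): [v_0], [v_1], [v_2], [v_3], [v_4]
  1-simplices (6): [v_0,v_1], [v_0,v_4], [v_1,v_4], [v_2,v_3], [v_2,v_4], [v_3,v_4]

giving chain groups C_0 ≅ Z^5, C_1 ≅ Z^6.

The boundary map ∂_1: C_1 → C_0 maps an edge to its endpoints' difference, ∂[p,q] = q − p.
As a 5×6 matrix over Z this has rank 4, with invariant factors (1,1,1,1).

Computing H_k = (kernel of ∂_k) / (image of ∂_{k+1}):

  H_0: rank C_0 − rank ∂_1 = 5 − 4 = 1, and the invariant factors of ∂_1 are all 1, so H_0 = Z.

H_0 = Z.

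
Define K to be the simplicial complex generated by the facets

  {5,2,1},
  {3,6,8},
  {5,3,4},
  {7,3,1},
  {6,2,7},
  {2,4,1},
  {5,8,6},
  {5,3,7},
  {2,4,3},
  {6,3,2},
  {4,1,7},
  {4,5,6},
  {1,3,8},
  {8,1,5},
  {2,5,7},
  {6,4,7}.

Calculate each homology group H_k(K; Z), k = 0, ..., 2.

H_0 ≅ Z,  H_1 ≅ Z^2,  H_2 ≅ Z.

Fix the vertex order 1 < 2 < 3 < 4 < 5 < 6 < 7 < 8 and write every simplex with vertices in increasing order. Then dim K = 2 and the simplices of K are:

  0-simplices (8): [1], [2], [3], [4], [5], [6], [7], [8]
  1-simplices (24): (24 of them)
  2-simplices (16): [1,2,4], [1,2,5], [1,3,7], [1,3,8], [1,4,7], [1,5,8], [2,3,4], [2,3,6], [2,5,7], [2,6,7], [3,4,5], [3,5,7], [3,6,8], [4,5,6], [4,6,7], [5,6,8]

giving chain groups C_0 ≅ Z^8, C_1 ≅ Z^24, C_2 ≅ Z^16.

∂_1: C_1 → C_0 maps an edge to its endpoints' difference, ∂[p,q] = q − p.
As a 8×24 matrix over Z this has rank 7, with invariant factors (1,1,1,1,1,1,1).

∂_2: C_2 → C_1 maps a triangle to the signed sum of its edges. For instance
  ∂[1,3,7] = [3,7] − [1,7] + [1,3],
  ∂[1,4,7] = [4,7] − [1,7] + [1,4].
The resulting 24×16 matrix has rank 15, and its Smith normal form has invariant factors (1,1,1,1,1,1,1,1,1,1,1,1,1,1,1).

From H_k ≅ ker(∂_k) / im(∂_{k+1}) we obtain:

  H_0: rank C_0 − rank ∂_1 = 8 − 7 = 1, and the invariant factors of ∂_1 are all 1, so H_0 ≅ Z.
  H_1: rank ker ∂_1 − rank ∂_2 = (24 − 7) − 15 = 2, and the invariant factors of ∂_2 are all 1, so H_1 ≅ Z^2.
  H_2: rank ker ∂_2 − rank ∂_3 = (16 − 15) − 0 = 1, and there is no ∂_3, so H_2 ≅ Z.

(K is a triangulation of the torus T^2.)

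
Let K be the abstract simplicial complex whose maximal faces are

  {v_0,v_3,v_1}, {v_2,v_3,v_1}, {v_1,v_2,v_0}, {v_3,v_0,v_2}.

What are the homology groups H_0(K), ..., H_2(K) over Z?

H_0 = Z,  H_1 = 0,  H_2 = Z.

Order the vertices as v_0 < v_1 < v_2 < v_3. Listing each simplex with vertices in this order, K has dimension 2 with simplices:

  0-simplices (4): [v_0], [v_1], [v_2], [v_3]
  1-simplices (6): [v_0,v_1], [v_0,v_2], [v_0,v_3], [v_1,v_2], [v_1,v_3], [v_2,v_3]
  2-simplices (4): [v_0,v_1,v_2], [v_0,v_1,v_3], [v_0,v_2,v_3], [v_1,v_2,v_3]

so the chain groups are C_0 ≅ Z^4, C_1 ≅ Z^6, C_2 ≅ Z^4.

Boundary ∂_1: C_1 → C_0 sends each edge [p,q] (with p < q) to q − p. For instance
  ∂[v_2,v_3] = [v_3] − [v_2].
The resulting 4×6 matrix has rank 3, and its Smith normal form has invariant factors (1,1,1).

∂_2: C_2 → C_1 acts by ∂[p,q,r] = [q,r] − [p,r] + [p,q]. For instance
  ∂[v_1,v_2,v_3] = [v_2,v_3] − [v_1,v_3] + [v_1,v_2],
  ∂[v_0,v_1,v_3] = [v_1,v_3] − [v_0,v_3] + [v_0,v_1].
As a 6×4 matrix over Z this has rank 3, with invariant factors (1,1,1).

Now H_k = ker ∂_k / im ∂_{k+1}, so:

  H_0: rank C_0 − rank ∂_1 = 4 − 3 = 1, and the invariant factors of ∂_1 are all 1, so H_0 = Z.
  H_1: rank ker ∂_1 − rank ∂_2 = (6 − 3) − 3 = 0, and the invariant factors of ∂_2 are all 1, so H_1 = 0.
  H_2: rank ker ∂_2 − rank ∂_3 = (4 − 3) − 0 = 1, and there is no ∂_3, so H_2 = Z.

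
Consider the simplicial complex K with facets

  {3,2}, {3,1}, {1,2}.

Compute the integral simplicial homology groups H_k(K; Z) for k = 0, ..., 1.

H_0 ≅ Z,  H_1 ≅ Z.

We work with the vertex ordering 1 < 2 < 3. The simplices of K, each written with vertices in increasing order, are:

  0-simplices (3): [1], [2], [3]
  1-simplices (3): [1,2], [1,3], [2,3]

so the chain groups are C_0 ≅ Z^3, C_1 ≅ Z^3.

Boundary ∂_1: C_1 → C_0 sends each edge [p,q] (with p < q) to q − p. For instance
  ∂[1,3] = [3] − [1].
As a 3×3 matrix over Z this has rank 2, with invariant factors (1,1).

Reading off H_k = ker ∂_k / im ∂_{k+1}:

  H_0: rank C_0 − rank ∂_1 = 3 − 2 = 1, and the invariant factors of ∂_1 are all 1, so H_0 ≅ Z.
  H_1: rank ker ∂_1 − rank ∂_2 = (3 − 2) − 0 = 1, and there is no ∂_2, so H_1 ≅ Z.

As a check, the Euler characteristic is 3 − 3 = 0, which agrees with 1 − 1 = 0.
(K is a triangulation of the circle S^1.)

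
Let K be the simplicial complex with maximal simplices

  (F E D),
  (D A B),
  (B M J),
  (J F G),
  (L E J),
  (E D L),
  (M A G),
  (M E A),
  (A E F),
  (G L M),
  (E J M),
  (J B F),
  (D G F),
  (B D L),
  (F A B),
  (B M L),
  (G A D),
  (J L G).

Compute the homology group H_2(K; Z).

Take the total order A < B < D < E < F < G < J < L < M on the vertex set. Then K (dimension 2) consists of the simplices:

  0-simplices (9): A, B, D, E, F, G, J, L, M
  1-simplices (27): AB, AD, AE, AF, AG, AM, BD, BF, BJ, BL, BM, DE, DF, DG, DL, EF, EJ, EL, EM, FG, FJ, GJ, GL, GM, JL, JM, LM
  2-simplices (18): ABD, ABF, ADG, AEF, AEM, AGM, BDL, BFJ, BJM, BLM, DEF, DEL, DFG, EJL, EJM, FGJ, GJL, GLM

Hence C_0 ≅ Z^9, C_1 ≅ Z^27, C_2 ≅ Z^18.

∂_1: C_1 → C_0 sends each edge [p,q] (with p < q) to q − p. For instance
  ∂JM = M − J.
The 9×27 boundary matrix has rank 8 and Smith normal form diag(1,1,1,1,1,1,1,1).

The boundary map ∂_2: C_2 → C_1 maps a triangle to the signed sum of its edges. For instance
  ∂ADG = DG − AG + AD,
  ∂AGM = GM − AM + AG.
The resulting 27×18 matrix has rank 18, and its Smith normal form has invariant factors (1,1,1,1,1,1,1,1,1,1,1,1,1,1,1,1,1,2).

Now H_k = ker ∂_k / im ∂_{k+1}, so:

  H_2: rank ker ∂_2 − rank ∂_3 = (18 − 18) − 0 = 0, and there is no ∂_3, so H_2 = 0.

(K is a triangulation of the Klein bottle.)

H_2 ≅ 0.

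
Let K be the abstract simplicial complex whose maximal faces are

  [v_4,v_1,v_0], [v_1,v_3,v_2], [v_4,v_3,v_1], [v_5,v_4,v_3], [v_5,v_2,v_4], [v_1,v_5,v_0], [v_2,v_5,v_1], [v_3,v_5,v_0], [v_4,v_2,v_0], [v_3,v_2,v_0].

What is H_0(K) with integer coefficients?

Take the total order v_0 < v_1 < v_2 < v_3 < v_4 < v_5 on the vertex set. Then K (dimension 2) consists of the simplices:

  0-simplices (6): [v_0], [v_1], [v_2], [v_3], [v_4], [v_5]
  1-simplices (15): (15 of them)
  2-simplices (10): [v_0,v_1,v_4], [v_0,v_1,v_5], [v_0,v_2,v_3], [v_0,v_2,v_4], [v_0,v_3,v_5], [v_1,v_2,v_3], [v_1,v_2,v_5], [v_1,v_3,v_4], [v_2,v_4,v_5], [v_3,v_4,v_5]

Hence C_0 ≅ Z^6, C_1 ≅ Z^15, C_2 ≅ Z^10.

The boundary map ∂_1: C_1 → C_0 maps an edge to its endpoints' difference, ∂[p,q] = q − p. For instance
  ∂[v_2,v_4] = [v_4] − [v_2].
The resulting 6×15 matrix has rank 5, and its Smith normal form has invariant factors (1,1,1,1,1).

Boundary ∂_2: C_2 → C_1 sends each 2-simplex [p,q,r] to [q,r] − [p,r] + [p,q]. For instance
  ∂[v_1,v_2,v_3] = [v_2,v_3] − [v_1,v_3] + [v_1,v_2],
  ∂[v_0,v_1,v_5] = [v_1,v_5] − [v_0,v_5] + [v_0,v_1].
This gives a 15×10 integer matrix of rank 10; reducing to Smith normal form yields diagonal entries (1,1,1,1,1,1,1,1,1,2).

Reading off H_k = ker ∂_k / im ∂_{k+1}:

  H_0: rank C_0 − rank ∂_1 = 6 − 5 = 1, and the invariant factors of ∂_1 are all 1, so H_0 = Z.

H_0 = Z.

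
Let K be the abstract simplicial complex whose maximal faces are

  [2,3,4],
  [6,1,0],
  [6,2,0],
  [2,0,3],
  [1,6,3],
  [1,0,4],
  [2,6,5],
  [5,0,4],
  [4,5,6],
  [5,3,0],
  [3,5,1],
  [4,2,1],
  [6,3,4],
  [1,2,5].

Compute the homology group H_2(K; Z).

H_2 = Z.

Order the vertices as 0 < 1 < 2 < 3 < 4 < 5 < 6. Listing each simplex with vertices in this order, K has dimension 2 with simplices:

  0-simplices (7): [0], [1], [2], [3], [4], [5], [6]
  1-simplices (21): [0,1], [0,2], [0,3], [0,4], [0,5], [0,6], [1,2], [1,3], [1,4], [1,5], [1,6], [2,3], [2,4], [2,5], [2,6], [3,4], [3,5], [3,6], [4,5], [4,6], [5,6]
  2-simplices (14): [0,1,4], [0,1,6], [0,2,3], [0,2,6], [0,3,5], [0,4,5], [1,2,4], [1,2,5], [1,3,5], [1,3,6], [2,3,4], [2,5,6], [3,4,6], [4,5,6]

Hence C_0 ≅ Z^7, C_1 ≅ Z^21, C_2 ≅ Z^14.

The boundary map ∂_1: C_1 → C_0 is given by ∂[p,q] = [q] − [p]. For instance
  ∂[0,1] = [1] − [0].
As a 7×21 matrix over Z this has rank 6, with invariant factors (1,1,1,1,1,1).

The boundary map ∂_2: C_2 → C_1 acts by ∂[p,q,r] = [q,r] − [p,r] + [p,q]. For instance
  ∂[3,4,6] = [4,6] − [3,6] + [3,4],
  ∂[1,2,4] = [2,4] − [1,4] + [1,2].
This gives a 21×14 integer matrix of rank 13; reducing to Smith normal form yields diagonal entries (1,1,1,1,1,1,1,1,1,1,1,1,1).

Computing H_k = (kernel of ∂_k) / (image of ∂_{k+1}):

  H_2: rank ker ∂_2 − rank ∂_3 = (14 − 13) − 0 = 1, and there is no ∂_3, so H_2 ≅ Z.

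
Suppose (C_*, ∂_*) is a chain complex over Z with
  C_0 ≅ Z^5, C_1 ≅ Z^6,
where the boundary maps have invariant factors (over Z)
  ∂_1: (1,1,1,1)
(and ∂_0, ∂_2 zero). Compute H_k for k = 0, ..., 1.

H_0: b_0 = 5 − 0 − 4 = 1; torsion from ∂_1 factors > 1: none. So H_0 ≅ Z.
H_1: b_1 = 6 − 4 − 0 = 2; torsion from ∂_2 factors > 1: none. So H_1 ≅ Z^2.

H_0 ≅ Z,  H_1 ≅ Z^2.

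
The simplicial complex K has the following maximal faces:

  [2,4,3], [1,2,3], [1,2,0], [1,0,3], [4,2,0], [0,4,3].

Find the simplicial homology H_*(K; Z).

Take the total order 0 < 1 < 2 < 3 < 4 on the vertex set. Then K (dimension 2) consists of the simplices:

  0-simplices (5): [0], [1], [2], [3], [4]
  1-simplices (9): [0,1], [0,2], [0,3], [0,4], [1,2], [1,3], [2,3], [2,4], [3,4]
  2-simplices (6): [0,1,2], [0,1,3], [0,2,4], [0,3,4], [1,2,3], [2,3,4]

Hence C_0 ≅ Z^5, C_1 ≅ Z^9, C_2 ≅ Z^6.

The boundary map ∂_1: C_1 → C_0 is given by ∂[p,q] = [q] − [p]. For instance
  ∂[0,4] = [4] − [0].
This gives a 5×9 integer matrix of rank 4; reducing to Smith normal form yields diagonal entries (1,1,1,1).

Boundary ∂_2: C_2 → C_1 sends each 2-simplex [p,q,r] to [q,r] − [p,r] + [p,q]. For instance
  ∂[1,2,3] = [2,3] − [1,3] + [1,2],
  ∂[0,2,4] = [2,4] − [0,4] + [0,2].
This gives a 9×6 integer matrix of rank 5; reducing to Smith normal form yields diagonal entries (1,1,1,1,1).

From H_k ≅ ker(∂_k) / im(∂_{k+1}) we obtain:

  H_0: rank C_0 − rank ∂_1 = 5 − 4 = 1, and the invariant factors of ∂_1 are all 1, so H_0 = Z.
  H_1: rank ker ∂_1 − rank ∂_2 = (9 − 4) − 5 = 0, and the invariant factors of ∂_2 are all 1, so H_1 = 0.
  H_2: rank ker ∂_2 − rank ∂_3 = (6 − 5) − 0 = 1, and there is no ∂_3, so H_2 = Z.

As a check, the Euler characteristic is 5 − 9 + 6 = 2, which agrees with 1 − 0 + 1 = 2.
(K is a triangulation of the 2-sphere S^2.)

H_0 ≅ Z,  H_1 = 0,  H_2 ≅ Z.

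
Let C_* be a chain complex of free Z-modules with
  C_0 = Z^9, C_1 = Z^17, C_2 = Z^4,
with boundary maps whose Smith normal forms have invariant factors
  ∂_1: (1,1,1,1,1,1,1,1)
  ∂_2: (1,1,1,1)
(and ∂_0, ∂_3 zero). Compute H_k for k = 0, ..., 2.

H_0 ≅ Z,  H_1 ≅ Z^5,  H_2 = 0.

H_0: b_0 = 9 − 0 − 8 = 1; torsion from ∂_1 factors > 1: none. So H_0 ≅ Z.
H_1: b_1 = 17 − 8 − 4 = 5; torsion from ∂_2 factors > 1: none. So H_1 ≅ Z^5.
H_2: b_2 = 4 − 4 − 0 = 0; torsion from ∂_3 factors > 1: none. So H_2 ≅ 0.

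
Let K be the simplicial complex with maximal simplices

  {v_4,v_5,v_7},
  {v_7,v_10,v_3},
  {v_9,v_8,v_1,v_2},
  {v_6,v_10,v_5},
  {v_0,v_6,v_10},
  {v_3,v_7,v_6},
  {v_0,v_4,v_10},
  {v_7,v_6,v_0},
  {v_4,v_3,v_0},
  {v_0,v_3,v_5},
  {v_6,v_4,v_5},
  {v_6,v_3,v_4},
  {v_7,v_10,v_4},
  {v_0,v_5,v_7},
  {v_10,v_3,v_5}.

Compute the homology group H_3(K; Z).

H_3 ≅ 0.

Fix the vertex order v_0 < v_1 < v_2 < v_3 < v_4 < v_5 < v_6 < v_7 < v_8 < v_9 < v_10 and write every simplex with vertices in increasing order. Then dim K = 3 and the simplices of K are:

  0-simplices (11): [v_0], [v_1], [v_2], [v_3], [v_4], [v_5], [v_6], [v_7], [v_8], [v_9], [v_10]
  1-simplices (27): (27 of them)
  2-simplices (18): (18 of them)
  3-simplices (1): [v_1,v_2,v_8,v_9]

so the chain groups are C_0 ≅ Z^11, C_1 ≅ Z^27, C_2 ≅ Z^18, C_3 ≅ Z^1.

∂_1: C_1 → C_0 is given by ∂[p,q] = [q] − [p]. For instance
  ∂[v_3,v_4] = [v_4] − [v_3].
The 11×27 boundary matrix has rank 9 and Smith normal form diag(1,1,1,1,1,1,1,1,1).

The boundary map ∂_2: C_2 → C_1 maps a triangle to the signed sum of its edges. For instance
  ∂[v_1,v_2,v_8] = [v_2,v_8] − [v_1,v_8] + [v_1,v_2],
  ∂[v_5,v_6,v_10] = [v_6,v_10] − [v_5,v_10] + [v_5,v_6].
As a 27×18 matrix over Z this has rank 16, with invariant factors (1,1,1,1,1,1,1,1,1,1,1,1,1,1,1,1).

The boundary map ∂_3: C_3 → C_2 sends each 3-simplex σ to the alternating sum Σ_i (−1)^i (σ with its i-th vertex removed). For instance
  ∂[v_1,v_2,v_8,v_9] = [v_2,v_8,v_9] − [v_1,v_8,v_9] + [v_1,v_2,v_9] − [v_1,v_2,v_8].
The resulting 18×1 matrix has rank 1, and its Smith normal form has invariant factors (1).

From H_k ≅ ker(∂_k) / im(∂_{k+1}) we obtain:

  H_3: rank ker ∂_3 − rank ∂_4 = (1 − 1) − 0 = 0, and there is no ∂_4, so H_3 ≅ 0.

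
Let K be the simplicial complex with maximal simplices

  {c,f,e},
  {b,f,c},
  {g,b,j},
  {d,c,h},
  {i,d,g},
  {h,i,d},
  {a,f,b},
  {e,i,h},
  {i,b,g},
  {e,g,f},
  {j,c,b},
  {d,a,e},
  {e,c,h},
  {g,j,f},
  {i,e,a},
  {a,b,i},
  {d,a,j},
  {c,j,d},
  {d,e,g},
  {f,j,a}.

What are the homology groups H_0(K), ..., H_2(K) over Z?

Order the vertices as a < b < c < d < e < f < g < h < i < j. Listing each simplex with vertices in this order, K has dimension 2 with simplices:

  0-simplices (10): a, b, c, d, e, f, g, h, i, j
  1-simplices (30): ab, ad, ae, af, ai, aj, bc, bf, bg, bi, bj, cd, ce, cf, ch, cj, de, dg, dh, di, dj, ef, eg, eh, ei, fg, fj, gi, gj, hi
  2-simplices (20): abf, abi, ade, adj, aei, afj, bcf, bcj, bgi, bgj, cdh, cdj, cef, ceh, deg, dgi, dhi, efg, ehi, fgj

Hence C_0 ≅ Z^10, C_1 ≅ Z^30, C_2 ≅ Z^20.

Boundary ∂_1: C_1 → C_0 sends each edge [p,q] (with p < q) to q − p.
As a 10×30 matrix over Z this has rank 9, with invariant factors (1,1,1,1,1,1,1,1,1).

Boundary ∂_2: C_2 → C_1 sends each 2-simplex [p,q,r] to [q,r] − [p,r] + [p,q]. For instance
  ∂abf = bf − af + ab,
  ∂ehi = hi − ei + eh.
The 30×20 boundary matrix has rank 20 and Smith normal form diag(1,1,1,1,1,1,1,1,1,1,1,1,1,1,1,1,1,1,1,2).

Now H_k = ker ∂_k / im ∂_{k+1}, so:

  H_0: rank C_0 − rank ∂_1 = 10 − 9 = 1, and the invariant factors of ∂_1 are all 1, so H_0 = Z.
  H_1: rank ker ∂_1 − rank ∂_2 = (30 − 9) − 20 = 1, and ∂_2 has invariant factor 2 > 1, so H_1 = Z ⊕ Z_2.
  H_2: rank ker ∂_2 − rank ∂_3 = (20 − 20) − 0 = 0, and there is no ∂_3, so H_2 = 0.

H_0 ≅ Z,  H_1 ≅ Z ⊕ Z_2,  H_2 = 0.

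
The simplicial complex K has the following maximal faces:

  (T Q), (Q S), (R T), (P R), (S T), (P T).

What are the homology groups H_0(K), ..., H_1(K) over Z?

Order the vertices as P < Q < R < S < T. Listing each simplex with vertices in this order, K has dimension 1 with simplices:

  0-simplices (5): P, Q, R, S, T
  1-simplices (6): PR, PT, QS, QT, RT, ST

Hence C_0 ≅ Z^5, C_1 ≅ Z^6.

The boundary map ∂_1: C_1 → C_0 maps an edge to its endpoints' difference, ∂[p,q] = q − p.
As a 5×6 matrix over Z this has rank 4, with invariant factors (1,1,1,1).

Reading off H_k = ker ∂_k / im ∂_{k+1}:

  H_0: rank C_0 − rank ∂_1 = 5 − 4 = 1, and the invariant factors of ∂_1 are all 1, so H_0 ≅ Z.
  H_1: rank ker ∂_1 − rank ∂_2 = (6 − 4) − 0 = 2, and there is no ∂_2, so H_1 ≅ Z^2.

(K is a triangulation of a wedge of 2 circles.)

H_0 = Z,  H_1 = Z^2.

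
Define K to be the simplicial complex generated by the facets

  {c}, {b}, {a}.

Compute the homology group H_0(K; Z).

Order the vertices as a < b < c. Listing each simplex with vertices in this order, K has dimension 0 with simplices:

  0-simplices (3): a, b, c

Hence C_0 ≅ Z^3.

From H_k ≅ ker(∂_k) / im(∂_{k+1}) we obtain:

  H_0: rank C_0 − rank ∂_1 = 3 − 0 = 3, and there is no ∂_1, so H_0 ≅ Z^3.

H_0 ≅ Z^3.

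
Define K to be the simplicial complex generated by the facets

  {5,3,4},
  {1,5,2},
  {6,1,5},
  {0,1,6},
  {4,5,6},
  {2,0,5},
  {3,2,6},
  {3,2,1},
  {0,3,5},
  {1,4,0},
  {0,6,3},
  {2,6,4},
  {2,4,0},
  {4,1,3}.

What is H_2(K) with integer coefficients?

Take the total order 0 < 1 < 2 < 3 < 4 < 5 < 6 on the vertex set. Then K (dimension 2) consists of the simplices:

  0-simplices (7): [0], [1], [2], [3], [4], [5], [6]
  1-simplices (21): [0,1], [0,2], [0,3], [0,4], [0,5], [0,6], [1,2], [1,3], [1,4], [1,5], [1,6], [2,3], [2,4], [2,5], [2,6], [3,4], [3,5], [3,6], [4,5], [4,6], [5,6]
  2-simplices (14): [0,1,4], [0,1,6], [0,2,4], [0,2,5], [0,3,5], [0,3,6], [1,2,3], [1,2,5], [1,3,4], [1,5,6], [2,3,6], [2,4,6], [3,4,5], [4,5,6]

Hence C_0 ≅ Z^7, C_1 ≅ Z^21, C_2 ≅ Z^14.

Boundary ∂_1: C_1 → C_0 sends each edge [p,q] (with p < q) to q − p. For instance
  ∂[0,1] = [1] − [0].
This gives a 7×21 integer matrix of rank 6; reducing to Smith normal form yields diagonal entries (1,1,1,1,1,1).

Boundary ∂_2: C_2 → C_1 maps a triangle to the signed sum of its edges. For instance
  ∂[0,3,6] = [3,6] − [0,6] + [0,3],
  ∂[2,3,6] = [3,6] − [2,6] + [2,3].
This gives a 21×14 integer matrix of rank 13; reducing to Smith normal form yields diagonal entries (1,1,1,1,1,1,1,1,1,1,1,1,1).

From H_k ≅ ker(∂_k) / im(∂_{k+1}) we obtain:

  H_2: rank ker ∂_2 − rank ∂_3 = (14 − 13) − 0 = 1, and there is no ∂_3, so H_2 ≅ Z.

(K is a triangulation of the torus T^2.)

H_2 ≅ Z.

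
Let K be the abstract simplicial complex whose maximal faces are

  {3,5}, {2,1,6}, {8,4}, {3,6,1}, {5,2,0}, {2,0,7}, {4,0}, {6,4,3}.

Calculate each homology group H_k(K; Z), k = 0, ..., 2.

Order the vertices as 0 < 1 < 2 < 3 < 4 < 5 < 6 < 7 < 8. Listing each simplex with vertices in this order, K has dimension 2 with simplices:

  0-simplices (9): [0], [1], [2], [3], [4], [5], [6], [7], [8]
  1-simplices (15): [0,2], [0,4], [0,5], [0,7], [1,2], [1,3], [1,6], [2,5], [2,6], [2,7], [3,4], [3,5], [3,6], [4,6], [4,8]
  2-simplices (5): [0,2,5], [0,2,7], [1,2,6], [1,3,6], [3,4,6]

Hence C_0 ≅ Z^9, C_1 ≅ Z^15, C_2 ≅ Z^5.

The boundary map ∂_1: C_1 → C_0 sends each edge [p,q] (with p < q) to q − p.
The 9×15 boundary matrix has rank 8 and Smith normal form diag(1,1,1,1,1,1,1,1).

The boundary map ∂_2: C_2 → C_1 maps a triangle to the signed sum of its edges. For instance
  ∂[1,3,6] = [3,6] − [1,6] + [1,3],
  ∂[3,4,6] = [4,6] − [3,6] + [3,4].
The resulting 15×5 matrix has rank 5, and its Smith normal form has invariant factors (1,1,1,1,1).

Reading off H_k = ker ∂_k / im ∂_{k+1}:

  H_0: rank C_0 − rank ∂_1 = 9 − 8 = 1, and the invariant factors of ∂_1 are all 1, so H_0 = Z.
  H_1: rank ker ∂_1 − rank ∂_2 = (15 − 8) − 5 = 2, and the invariant factors of ∂_2 are all 1, so H_1 = Z^2.
  H_2: rank ker ∂_2 − rank ∂_3 = (5 − 5) − 0 = 0, and there is no ∂_3, so H_2 = 0.

As a check, the Euler characteristic is 9 − 15 + 5 = -1, which agrees with 1 − 2 + 0 = -1.

H_0 ≅ Z,  H_1 ≅ Z^2,  H_2 = 0.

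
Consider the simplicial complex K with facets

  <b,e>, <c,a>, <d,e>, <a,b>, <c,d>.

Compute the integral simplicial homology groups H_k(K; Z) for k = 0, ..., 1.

We work with the vertex ordering a < b < c < d < e. The simplices of K, each written with vertices in increasing order, are:

  0-simplices (5): a, b, c, d, e
  1-simplices (5): ab, ac, be, cd, de

giving chain groups C_0 ≅ Z^5, C_1 ≅ Z^5.

Boundary ∂_1: C_1 → C_0 maps an edge to its endpoints' difference, ∂[p,q] = q − p.
The resulting 5×5 matrix has rank 4, and its Smith normal form has invariant factors (1,1,1,1).

Now H_k = ker ∂_k / im ∂_{k+1}, so:

  H_0: rank C_0 − rank ∂_1 = 5 − 4 = 1, and the invariant factors of ∂_1 are all 1, so H_0 ≅ Z.
  H_1: rank ker ∂_1 − rank ∂_2 = (5 − 4) − 0 = 1, and there is no ∂_2, so H_1 ≅ Z.

As a check, the Euler characteristic is 5 − 5 = 0, which agrees with 1 − 1 = 0.

H_0 ≅ Z,  H_1 ≅ Z.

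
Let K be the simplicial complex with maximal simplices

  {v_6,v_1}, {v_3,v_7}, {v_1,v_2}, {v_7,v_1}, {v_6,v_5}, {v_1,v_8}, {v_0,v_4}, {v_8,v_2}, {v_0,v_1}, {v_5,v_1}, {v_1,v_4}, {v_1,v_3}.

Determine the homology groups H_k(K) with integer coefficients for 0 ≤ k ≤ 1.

K has 9 vertices, 12 edges.
rank ∂_0 = 0, rank ∂_1 = 8 ⇒ b_0 = 9 − 0 − 8 = 1; all invariant factors of ∂_1 are 1 so no torsion. So H_0 = Z.
rank ∂_1 = 8, rank ∂_2 = 0 ⇒ b_1 = 12 − 8 − 0 = 4. So H_1 = Z^4.

H_0 ≅ Z,  H_1 ≅ Z^4.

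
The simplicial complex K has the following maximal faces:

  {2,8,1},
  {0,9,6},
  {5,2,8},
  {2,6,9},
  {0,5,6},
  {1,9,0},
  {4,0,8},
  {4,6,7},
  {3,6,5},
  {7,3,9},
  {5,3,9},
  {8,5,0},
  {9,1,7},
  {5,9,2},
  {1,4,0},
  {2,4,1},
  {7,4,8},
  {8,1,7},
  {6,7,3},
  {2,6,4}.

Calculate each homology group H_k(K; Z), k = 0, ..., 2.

H_0 = Z,  H_1 = Z ⊕ Z/2,  H_2 = 0.

We work with the vertex ordering 0 < 1 < 2 < 3 < 4 < 5 < 6 < 7 < 8 < 9. The simplices of K, each written with vertices in increasing order, are:

  0-simplices (10): [0], [1], [2], [3], [4], [5], [6], [7], [8], [9]
  1-simplices (30): (30 of them)
  2-simplices (20): (20 of them)

Hence C_0 ≅ Z^10, C_1 ≅ Z^30, C_2 ≅ Z^20.

Boundary ∂_1: C_1 → C_0 sends each edge [p,q] (with p < q) to q − p. For instance
  ∂[5,9] = [9] − [5].
The 10×30 boundary matrix has rank 9 and Smith normal form diag(1,1,1,1,1,1,1,1,1).

Boundary ∂_2: C_2 → C_1 maps a triangle to the signed sum of its edges. For instance
  ∂[1,2,4] = [2,4] − [1,4] + [1,2],
  ∂[3,6,7] = [6,7] − [3,7] + [3,6].
This gives a 30×20 integer matrix of rank 20; reducing to Smith normal form yields diagonal entries (1,1,1,1,1,1,1,1,1,1,1,1,1,1,1,1,1,1,1,2).

Reading off H_k = ker ∂_k / im ∂_{k+1}:

  H_0: rank C_0 − rank ∂_1 = 10 − 9 = 1, and the invariant factors of ∂_1 are all 1, so H_0 ≅ Z.
  H_1: rank ker ∂_1 − rank ∂_2 = (30 − 9) − 20 = 1, and ∂_2 has invariant factor 2 > 1, so H_1 ≅ Z ⊕ Z/2.
  H_2: rank ker ∂_2 − rank ∂_3 = (20 − 20) − 0 = 0, and there is no ∂_3, so H_2 ≅ 0.

As a check, the Euler characteristic is 10 − 30 + 20 = 0, which agrees with 1 − 1 + 0 = 0.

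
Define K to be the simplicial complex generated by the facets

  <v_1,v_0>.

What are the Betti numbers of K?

Fix the vertex order v_0 < v_1 and write every simplex with vertices in increasing order. Then dim K = 1 and the simplices of K are:

  0-simplices (2): [v_0], [v_1]
  1-simplices (1): [v_0,v_1]

so the chain groups are C_0 ≅ Z^2, C_1 ≅ Z^1.

Boundary ∂_1: C_1 → C_0 is given by ∂[p,q] = [q] − [p]. For instance
  ∂[v_0,v_1] = [v_1] − [v_0].
The resulting 2×1 matrix has rank 1, and its Smith normal form has invariant factors (1).

Reading off H_k = ker ∂_k / im ∂_{k+1}:

  H_0: rank C_0 − rank ∂_1 = 2 − 1 = 1, and the invariant factors of ∂_1 are all 1, so H_0 ≅ Z.
  H_1: rank ker ∂_1 − rank ∂_2 = (1 − 1) − 0 = 0, and there is no ∂_2, so H_1 ≅ 0.

(K is a triangulation of the 1-simplex.)

Hence the Betti numbers are b_0 = 1, b_1 = 0.

b_0 = 1, b_1 = 0.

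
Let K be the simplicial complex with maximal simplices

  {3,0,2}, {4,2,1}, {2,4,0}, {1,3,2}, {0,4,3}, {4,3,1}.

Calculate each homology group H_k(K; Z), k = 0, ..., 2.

H_0 ≅ Z,  H_1 = 0,  H_2 ≅ Z.

We work with the vertex ordering 0 < 1 < 2 < 3 < 4. The simplices of K, each written with vertices in increasing order, are:

  0-simplices (5): [0], [1], [2], [3], [4]
  1-simplices (9): [0,2], [0,3], [0,4], [1,2], [1,3], [1,4], [2,3], [2,4], [3,4]
  2-simplices (6): [0,2,3], [0,2,4], [0,3,4], [1,2,3], [1,2,4], [1,3,4]

so the chain groups are C_0 ≅ Z^5, C_1 ≅ Z^9, C_2 ≅ Z^6.

∂_1: C_1 → C_0 sends each edge [p,q] (with p < q) to q − p. For instance
  ∂[1,2] = [2] − [1].
As a 5×9 matrix over Z this has rank 4, with invariant factors (1,1,1,1).

The boundary map ∂_2: C_2 → C_1 acts by ∂[p,q,r] = [q,r] − [p,r] + [p,q]. For instance
  ∂[1,3,4] = [3,4] − [1,4] + [1,3],
  ∂[1,2,3] = [2,3] − [1,3] + [1,2].
This gives a 9×6 integer matrix of rank 5; reducing to Smith normal form yields diagonal entries (1,1,1,1,1).

Computing H_k = (kernel of ∂_k) / (image of ∂_{k+1}):

  H_0: rank C_0 − rank ∂_1 = 5 − 4 = 1, and the invariant factors of ∂_1 are all 1, so H_0 ≅ Z.
  H_1: rank ker ∂_1 − rank ∂_2 = (9 − 4) − 5 = 0, and the invariant factors of ∂_2 are all 1, so H_1 ≅ 0.
  H_2: rank ker ∂_2 − rank ∂_3 = (6 − 5) − 0 = 1, and there is no ∂_3, so H_2 ≅ Z.

As a check, the Euler characteristic is 5 − 9 + 6 = 2, which agrees with 1 − 0 + 1 = 2.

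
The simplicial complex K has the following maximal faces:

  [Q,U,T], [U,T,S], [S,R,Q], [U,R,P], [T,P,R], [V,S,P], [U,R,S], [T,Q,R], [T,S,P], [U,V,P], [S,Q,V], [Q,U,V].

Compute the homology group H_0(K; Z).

H_0 ≅ Z.

We work with the vertex ordering P < Q < R < S < T < U < V. The simplices of K, each written with vertices in increasing order, are:

  0-simplices (7): P, Q, R, S, T, U, V
  1-simplices (18): PR, PS, PT, PU, PV, QR, QS, QT, QU, QV, RS, RT, RU, ST, SU, SV, TU, UV
  2-simplices (12): PRT, PRU, PST, PSV, PUV, QRS, QRT, QSV, QTU, QUV, RSU, STU

giving chain groups C_0 ≅ Z^7, C_1 ≅ Z^18, C_2 ≅ Z^12.

Boundary ∂_1: C_1 → C_0 sends each edge [p,q] (with p < q) to q − p. For instance
  ∂SU = U − S.
The resulting 7×18 matrix has rank 6, and its Smith normal form has invariant factors (1,1,1,1,1,1).

∂_2: C_2 → C_1 maps a triangle to the signed sum of its edges. For instance
  ∂QRT = RT − QT + QR,
  ∂PST = ST − PT + PS.
The resulting 18×12 matrix has rank 12, and its Smith normal form has invariant factors (1,1,1,1,1,1,1,1,1,1,1,2).

From H_k ≅ ker(∂_k) / im(∂_{k+1}) we obtain:

  H_0: rank C_0 − rank ∂_1 = 7 − 6 = 1, and the invariant factors of ∂_1 are all 1, so H_0 = Z.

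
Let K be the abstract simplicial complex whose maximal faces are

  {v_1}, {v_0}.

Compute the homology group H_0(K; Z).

K has 2 vertices.
rank ∂_0 = 0, rank ∂_1 = 0 ⇒ b_0 = 2 − 0 − 0 = 2. So H_0 = Z^2.

H_0 ≅ Z^2.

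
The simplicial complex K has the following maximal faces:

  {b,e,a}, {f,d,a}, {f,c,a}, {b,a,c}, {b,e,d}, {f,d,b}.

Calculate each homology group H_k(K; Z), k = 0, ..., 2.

Order the vertices as a < b < c < d < e < f. Listing each simplex with vertices in this order, K has dimension 2 with simplices:

  0-simplices (6): a, b, c, d, e, f
  1-simplices (12): ab, ac, ad, ae, af, bc, bd, be, bf, cf, de, df
  2-simplices (6): abc, abe, acf, adf, bde, bdf

Hence C_0 ≅ Z^6, C_1 ≅ Z^12, C_2 ≅ Z^6.

The boundary map ∂_1: C_1 → C_0 is given by ∂[p,q] = [q] − [p]. For instance
  ∂ab = b − a.
This gives a 6×12 integer matrix of rank 5; reducing to Smith normal form yields diagonal entries (1,1,1,1,1).

Boundary ∂_2: C_2 → C_1 maps a triangle to the signed sum of its edges. For instance
  ∂acf = cf − af + ac,
  ∂bdf = df − bf + bd.
As a 12×6 matrix over Z this has rank 6, with invariant factors (1,1,1,1,1,1).

Computing H_k = (kernel of ∂_k) / (image of ∂_{k+1}):

  H_0: rank C_0 − rank ∂_1 = 6 − 5 = 1, and the invariant factors of ∂_1 are all 1, so H_0 = Z.
  H_1: rank ker ∂_1 − rank ∂_2 = (12 − 5) − 6 = 1, and the invariant factors of ∂_2 are all 1, so H_1 = Z.
  H_2: rank ker ∂_2 − rank ∂_3 = (6 − 6) − 0 = 0, and there is no ∂_3, so H_2 = 0.

As a check, the Euler characteristic is 6 − 12 + 6 = 0, which agrees with 1 − 1 + 0 = 0.

H_0 = Z,  H_1 = Z,  H_2 = 0.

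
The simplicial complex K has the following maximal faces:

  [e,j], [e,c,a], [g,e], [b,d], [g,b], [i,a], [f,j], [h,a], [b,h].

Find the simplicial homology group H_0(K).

H_0 = Z.

Order the vertices as a < b < c < d < e < f < g < h < i < j. Listing each simplex with vertices in this order, K has dimension 2 with simplices:

  0-simplices (10): a, b, c, d, e, f, g, h, i, j
  1-simplices (11): ac, ae, ah, ai, bd, bg, bh, ce, eg, ej, fj
  2-simplices (1): ace

so the chain groups are C_0 ≅ Z^10, C_1 ≅ Z^11, C_2 ≅ Z^1.

Boundary ∂_1: C_1 → C_0 maps an edge to its endpoints' difference, ∂[p,q] = q − p.
The 10×11 boundary matrix has rank 9 and Smith normal form diag(1,1,1,1,1,1,1,1,1).

∂_2: C_2 → C_1 acts by ∂[p,q,r] = [q,r] − [p,r] + [p,q]. For instance
  ∂ace = ce − ae + ac.
This gives a 11×1 integer matrix of rank 1; reducing to Smith normal form yields diagonal entries (1).

Computing H_k = (kernel of ∂_k) / (image of ∂_{k+1}):

  H_0: rank C_0 − rank ∂_1 = 10 − 9 = 1, and the invariant factors of ∂_1 are all 1, so H_0 = Z.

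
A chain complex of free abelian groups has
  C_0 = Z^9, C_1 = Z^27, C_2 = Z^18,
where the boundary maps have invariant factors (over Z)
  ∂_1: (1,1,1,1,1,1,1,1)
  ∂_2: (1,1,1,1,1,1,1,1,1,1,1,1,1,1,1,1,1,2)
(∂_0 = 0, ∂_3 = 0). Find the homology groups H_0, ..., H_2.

H_0 = Z,  H_1 = Z ⊕ Z/2,  H_2 = 0.

H_0: b_0 = 9 − 0 − 8 = 1; torsion from ∂_1 factors > 1: none. So H_0 = Z.
H_1: b_1 = 27 − 8 − 18 = 1; torsion from ∂_2 factors > 1: [2]. So H_1 = Z ⊕ Z/2.
H_2: b_2 = 18 − 18 − 0 = 0; torsion from ∂_3 factors > 1: none. So H_2 = 0.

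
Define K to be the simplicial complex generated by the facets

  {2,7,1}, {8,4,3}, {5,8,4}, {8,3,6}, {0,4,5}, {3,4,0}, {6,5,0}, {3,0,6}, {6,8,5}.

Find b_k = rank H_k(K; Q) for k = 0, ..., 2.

Fix the vertex order 0 < 1 < 2 < 3 < 4 < 5 < 6 < 7 < 8 and write every simplex with vertices in increasing order. Then dim K = 2 and the simplices of K are:

  0-simplices (9): [0], [1], [2], [3], [4], [5], [6], [7], [8]
  1-simplices (15): [0,3], [0,4], [0,5], [0,6], [1,2], [1,7], [2,7], [3,4], [3,6], [3,8], [4,5], [4,8], [5,6], [5,8], [6,8]
  2-simplices (9): [0,3,4], [0,3,6], [0,4,5], [0,5,6], [1,2,7], [3,4,8], [3,6,8], [4,5,8], [5,6,8]

Hence C_0 ≅ Z^9, C_1 ≅ Z^15, C_2 ≅ Z^9.

∂_1: C_1 → C_0 maps an edge to its endpoints' difference, ∂[p,q] = q − p. For instance
  ∂[2,7] = [7] − [2].
The 9×15 boundary matrix has rank 7 and Smith normal form diag(1,1,1,1,1,1,1).

∂_2: C_2 → C_1 sends each 2-simplex [p,q,r] to [q,r] − [p,r] + [p,q]. For instance
  ∂[3,4,8] = [4,8] − [3,8] + [3,4],
  ∂[5,6,8] = [6,8] − [5,8] + [5,6].
The 15×9 boundary matrix has rank 8 and Smith normal form diag(1,1,1,1,1,1,1,1).

From H_k ≅ ker(∂_k) / im(∂_{k+1}) we obtain:

  H_0: rank C_0 − rank ∂_1 = 9 − 7 = 2, and the invariant factors of ∂_1 are all 1, so H_0 = Z^2.
  H_1: rank ker ∂_1 − rank ∂_2 = (15 − 7) − 8 = 0, and the invariant factors of ∂_2 are all 1, so H_1 = 0.
  H_2: rank ker ∂_2 − rank ∂_3 = (9 − 8) − 0 = 1, and there is no ∂_3, so H_2 = Z.

Hence the Betti numbers are b_0 = 2, b_1 = 0, b_2 = 1.

b_0 = 2, b_1 = 0, b_2 = 1.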